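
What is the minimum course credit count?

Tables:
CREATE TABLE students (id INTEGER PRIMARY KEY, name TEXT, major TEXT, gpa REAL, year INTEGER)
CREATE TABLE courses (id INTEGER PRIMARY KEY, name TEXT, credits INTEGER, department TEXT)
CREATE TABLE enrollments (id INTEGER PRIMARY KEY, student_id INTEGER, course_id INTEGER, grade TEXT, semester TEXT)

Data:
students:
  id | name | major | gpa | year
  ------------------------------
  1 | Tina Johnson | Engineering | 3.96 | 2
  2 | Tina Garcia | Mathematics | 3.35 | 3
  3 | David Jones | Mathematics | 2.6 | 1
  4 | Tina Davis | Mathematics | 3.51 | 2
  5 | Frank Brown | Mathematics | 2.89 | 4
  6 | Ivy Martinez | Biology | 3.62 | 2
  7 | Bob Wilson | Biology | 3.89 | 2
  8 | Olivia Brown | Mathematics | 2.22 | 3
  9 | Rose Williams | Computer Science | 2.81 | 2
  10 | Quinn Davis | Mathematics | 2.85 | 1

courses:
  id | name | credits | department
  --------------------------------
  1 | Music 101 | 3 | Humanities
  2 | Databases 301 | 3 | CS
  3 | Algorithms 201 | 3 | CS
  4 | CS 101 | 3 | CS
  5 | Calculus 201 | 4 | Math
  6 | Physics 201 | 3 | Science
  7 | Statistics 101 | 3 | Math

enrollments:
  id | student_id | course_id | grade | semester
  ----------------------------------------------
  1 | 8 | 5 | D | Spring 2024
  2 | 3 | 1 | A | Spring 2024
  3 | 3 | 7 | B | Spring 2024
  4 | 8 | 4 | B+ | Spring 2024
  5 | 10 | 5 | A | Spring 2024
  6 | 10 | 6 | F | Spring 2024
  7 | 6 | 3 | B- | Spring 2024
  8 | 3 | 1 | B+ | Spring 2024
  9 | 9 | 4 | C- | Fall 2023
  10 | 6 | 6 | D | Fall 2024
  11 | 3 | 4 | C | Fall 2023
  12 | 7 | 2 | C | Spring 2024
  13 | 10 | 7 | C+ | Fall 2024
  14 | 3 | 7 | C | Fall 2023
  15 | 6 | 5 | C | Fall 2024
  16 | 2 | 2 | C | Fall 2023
SELECT MIN(credits) FROM courses

Execution result:
3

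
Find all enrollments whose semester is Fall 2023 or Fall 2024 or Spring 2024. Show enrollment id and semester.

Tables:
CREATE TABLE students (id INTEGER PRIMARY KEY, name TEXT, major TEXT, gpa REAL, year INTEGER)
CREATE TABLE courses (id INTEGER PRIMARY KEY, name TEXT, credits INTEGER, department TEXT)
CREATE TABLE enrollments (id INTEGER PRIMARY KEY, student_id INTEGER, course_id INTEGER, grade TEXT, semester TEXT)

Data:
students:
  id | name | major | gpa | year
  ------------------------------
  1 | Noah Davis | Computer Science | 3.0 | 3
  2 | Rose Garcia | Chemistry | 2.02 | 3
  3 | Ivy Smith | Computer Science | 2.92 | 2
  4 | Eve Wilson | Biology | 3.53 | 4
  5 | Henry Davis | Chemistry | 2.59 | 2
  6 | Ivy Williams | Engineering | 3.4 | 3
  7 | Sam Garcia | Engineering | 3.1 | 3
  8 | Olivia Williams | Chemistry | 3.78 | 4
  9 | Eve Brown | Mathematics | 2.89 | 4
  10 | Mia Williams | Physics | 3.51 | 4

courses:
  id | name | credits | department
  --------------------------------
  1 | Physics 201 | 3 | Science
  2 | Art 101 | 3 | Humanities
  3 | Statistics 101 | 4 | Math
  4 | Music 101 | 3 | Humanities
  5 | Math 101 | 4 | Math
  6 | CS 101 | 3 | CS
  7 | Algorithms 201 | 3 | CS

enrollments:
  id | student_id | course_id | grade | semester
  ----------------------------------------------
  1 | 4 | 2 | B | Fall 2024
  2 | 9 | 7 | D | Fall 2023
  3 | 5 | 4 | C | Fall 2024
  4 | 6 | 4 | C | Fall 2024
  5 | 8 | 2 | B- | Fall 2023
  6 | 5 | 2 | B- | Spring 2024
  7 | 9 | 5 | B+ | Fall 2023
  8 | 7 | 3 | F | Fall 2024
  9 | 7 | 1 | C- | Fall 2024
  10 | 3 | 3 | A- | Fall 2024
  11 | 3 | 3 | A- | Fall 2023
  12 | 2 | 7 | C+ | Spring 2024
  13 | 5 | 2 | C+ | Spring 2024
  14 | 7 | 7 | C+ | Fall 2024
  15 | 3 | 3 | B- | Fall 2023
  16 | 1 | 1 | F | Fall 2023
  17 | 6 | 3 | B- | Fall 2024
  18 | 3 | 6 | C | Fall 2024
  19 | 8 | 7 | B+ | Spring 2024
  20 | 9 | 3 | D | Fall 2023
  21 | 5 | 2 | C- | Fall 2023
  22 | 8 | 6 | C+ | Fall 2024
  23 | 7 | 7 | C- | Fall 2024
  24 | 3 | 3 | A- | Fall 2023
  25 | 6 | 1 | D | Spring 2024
SELECT id, semester FROM enrollments WHERE semester IN ('Fall 2023', 'Fall 2024', 'Spring 2024')

Execution result:
id | semester
1 | Fall 2024
2 | Fall 2023
3 | Fall 2024
4 | Fall 2024
5 | Fall 2023
6 | Spring 2024
7 | Fall 2023
8 | Fall 2024
9 | Fall 2024
10 | Fall 2024
11 | Fall 2023
12 | Spring 2024
13 | Spring 2024
14 | Fall 2024
15 | Fall 2023
16 | Fall 2023
17 | Fall 2024
18 | Fall 2024
19 | Spring 2024
20 | Fall 2023
21 | Fall 2023
22 | Fall 2024
23 | Fall 2024
24 | Fall 2023
25 | Spring 2024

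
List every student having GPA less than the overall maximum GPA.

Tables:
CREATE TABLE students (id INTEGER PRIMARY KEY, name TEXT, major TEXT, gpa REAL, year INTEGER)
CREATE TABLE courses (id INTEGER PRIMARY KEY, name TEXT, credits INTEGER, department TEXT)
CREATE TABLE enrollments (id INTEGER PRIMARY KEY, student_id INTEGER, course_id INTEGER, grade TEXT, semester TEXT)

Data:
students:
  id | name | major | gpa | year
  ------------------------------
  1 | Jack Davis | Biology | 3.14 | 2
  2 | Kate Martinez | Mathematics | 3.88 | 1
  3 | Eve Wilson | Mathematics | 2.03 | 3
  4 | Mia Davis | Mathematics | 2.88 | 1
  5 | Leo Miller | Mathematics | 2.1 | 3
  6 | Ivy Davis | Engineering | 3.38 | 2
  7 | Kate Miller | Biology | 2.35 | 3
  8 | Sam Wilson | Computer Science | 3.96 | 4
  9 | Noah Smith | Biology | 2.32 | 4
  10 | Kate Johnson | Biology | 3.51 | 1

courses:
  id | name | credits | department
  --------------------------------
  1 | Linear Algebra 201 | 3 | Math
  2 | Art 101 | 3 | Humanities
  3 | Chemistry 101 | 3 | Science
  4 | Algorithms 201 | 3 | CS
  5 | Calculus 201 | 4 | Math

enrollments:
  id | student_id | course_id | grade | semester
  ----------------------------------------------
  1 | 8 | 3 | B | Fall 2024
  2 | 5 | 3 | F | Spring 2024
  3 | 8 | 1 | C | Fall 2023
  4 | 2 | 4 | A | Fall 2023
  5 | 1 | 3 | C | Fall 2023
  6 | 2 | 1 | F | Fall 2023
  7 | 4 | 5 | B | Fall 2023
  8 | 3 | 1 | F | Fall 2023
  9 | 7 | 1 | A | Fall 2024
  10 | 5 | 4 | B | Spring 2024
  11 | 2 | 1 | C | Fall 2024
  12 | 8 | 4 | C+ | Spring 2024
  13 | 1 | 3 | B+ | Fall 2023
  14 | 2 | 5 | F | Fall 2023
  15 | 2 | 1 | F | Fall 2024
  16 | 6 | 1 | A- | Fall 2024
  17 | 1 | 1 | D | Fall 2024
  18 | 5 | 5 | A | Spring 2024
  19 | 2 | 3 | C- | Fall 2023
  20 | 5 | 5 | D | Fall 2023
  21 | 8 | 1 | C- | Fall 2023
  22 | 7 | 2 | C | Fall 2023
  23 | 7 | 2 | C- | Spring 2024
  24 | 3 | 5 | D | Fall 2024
SELECT name, gpa FROM students WHERE gpa < (SELECT MAX(gpa) FROM students)

Execution result:
name | gpa
Jack Davis | 3.14
Kate Martinez | 3.88
Eve Wilson | 2.03
Mia Davis | 2.88
Leo Miller | 2.10
Ivy Davis | 3.38
Kate Miller | 2.35
Noah Smith | 2.32
Kate Johnson | 3.51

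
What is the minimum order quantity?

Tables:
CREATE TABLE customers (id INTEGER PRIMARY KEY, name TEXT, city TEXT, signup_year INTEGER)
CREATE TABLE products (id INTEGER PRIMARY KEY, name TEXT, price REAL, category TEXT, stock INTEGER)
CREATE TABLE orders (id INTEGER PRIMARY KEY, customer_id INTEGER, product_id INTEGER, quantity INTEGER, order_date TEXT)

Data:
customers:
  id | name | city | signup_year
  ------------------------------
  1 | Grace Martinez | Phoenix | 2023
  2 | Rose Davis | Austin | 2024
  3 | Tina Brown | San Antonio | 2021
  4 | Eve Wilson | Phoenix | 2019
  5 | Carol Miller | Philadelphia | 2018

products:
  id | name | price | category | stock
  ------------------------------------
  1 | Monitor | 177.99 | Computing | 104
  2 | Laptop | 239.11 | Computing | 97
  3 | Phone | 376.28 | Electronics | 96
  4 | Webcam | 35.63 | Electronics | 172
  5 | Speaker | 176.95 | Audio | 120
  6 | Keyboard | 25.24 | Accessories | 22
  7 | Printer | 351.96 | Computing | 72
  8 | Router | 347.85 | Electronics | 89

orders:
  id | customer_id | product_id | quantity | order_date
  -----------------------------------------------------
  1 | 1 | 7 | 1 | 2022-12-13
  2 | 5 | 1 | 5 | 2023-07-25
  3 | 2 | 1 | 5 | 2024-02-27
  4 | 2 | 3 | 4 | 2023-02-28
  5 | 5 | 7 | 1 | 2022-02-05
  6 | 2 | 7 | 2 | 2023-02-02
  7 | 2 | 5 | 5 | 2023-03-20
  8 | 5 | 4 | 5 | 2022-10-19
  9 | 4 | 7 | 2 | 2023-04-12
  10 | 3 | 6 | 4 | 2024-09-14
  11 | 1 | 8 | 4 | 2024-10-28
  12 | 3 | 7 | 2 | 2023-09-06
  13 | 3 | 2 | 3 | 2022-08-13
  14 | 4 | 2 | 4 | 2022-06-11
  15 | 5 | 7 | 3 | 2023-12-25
SELECT MIN(quantity) FROM orders

Execution result:
1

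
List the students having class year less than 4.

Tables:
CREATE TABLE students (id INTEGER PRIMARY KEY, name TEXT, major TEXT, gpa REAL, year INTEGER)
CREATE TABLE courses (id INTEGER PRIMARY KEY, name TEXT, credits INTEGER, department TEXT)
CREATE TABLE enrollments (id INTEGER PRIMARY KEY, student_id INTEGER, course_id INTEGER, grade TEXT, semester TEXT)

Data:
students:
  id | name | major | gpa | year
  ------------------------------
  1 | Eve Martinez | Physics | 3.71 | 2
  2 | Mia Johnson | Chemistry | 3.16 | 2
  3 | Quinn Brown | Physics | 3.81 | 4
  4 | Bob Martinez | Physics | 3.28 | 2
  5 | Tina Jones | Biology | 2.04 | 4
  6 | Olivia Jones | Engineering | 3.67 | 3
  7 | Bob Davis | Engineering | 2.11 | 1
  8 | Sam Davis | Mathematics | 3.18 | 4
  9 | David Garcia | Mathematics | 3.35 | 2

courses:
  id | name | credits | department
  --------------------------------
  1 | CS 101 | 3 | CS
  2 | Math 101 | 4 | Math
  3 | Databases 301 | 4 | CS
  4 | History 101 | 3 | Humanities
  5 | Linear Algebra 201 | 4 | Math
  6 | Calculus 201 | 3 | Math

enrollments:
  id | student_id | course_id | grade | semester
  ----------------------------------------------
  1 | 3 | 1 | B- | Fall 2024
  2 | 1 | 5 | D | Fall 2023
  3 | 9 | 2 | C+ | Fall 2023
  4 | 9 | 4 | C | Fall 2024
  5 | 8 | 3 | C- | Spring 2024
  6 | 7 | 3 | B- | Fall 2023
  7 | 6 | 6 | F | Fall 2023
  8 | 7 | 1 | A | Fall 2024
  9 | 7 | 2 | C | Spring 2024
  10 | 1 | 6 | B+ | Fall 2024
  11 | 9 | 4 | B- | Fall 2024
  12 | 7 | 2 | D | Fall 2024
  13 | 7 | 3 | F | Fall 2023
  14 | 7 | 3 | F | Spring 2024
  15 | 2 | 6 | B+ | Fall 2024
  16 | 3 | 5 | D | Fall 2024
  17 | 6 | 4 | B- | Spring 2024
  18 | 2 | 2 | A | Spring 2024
SELECT name, year FROM students WHERE year < 4

Execution result:
name | year
Eve Martinez | 2
Mia Johnson | 2
Bob Martinez | 2
Olivia Jones | 3
Bob Davis | 1
David Garcia | 2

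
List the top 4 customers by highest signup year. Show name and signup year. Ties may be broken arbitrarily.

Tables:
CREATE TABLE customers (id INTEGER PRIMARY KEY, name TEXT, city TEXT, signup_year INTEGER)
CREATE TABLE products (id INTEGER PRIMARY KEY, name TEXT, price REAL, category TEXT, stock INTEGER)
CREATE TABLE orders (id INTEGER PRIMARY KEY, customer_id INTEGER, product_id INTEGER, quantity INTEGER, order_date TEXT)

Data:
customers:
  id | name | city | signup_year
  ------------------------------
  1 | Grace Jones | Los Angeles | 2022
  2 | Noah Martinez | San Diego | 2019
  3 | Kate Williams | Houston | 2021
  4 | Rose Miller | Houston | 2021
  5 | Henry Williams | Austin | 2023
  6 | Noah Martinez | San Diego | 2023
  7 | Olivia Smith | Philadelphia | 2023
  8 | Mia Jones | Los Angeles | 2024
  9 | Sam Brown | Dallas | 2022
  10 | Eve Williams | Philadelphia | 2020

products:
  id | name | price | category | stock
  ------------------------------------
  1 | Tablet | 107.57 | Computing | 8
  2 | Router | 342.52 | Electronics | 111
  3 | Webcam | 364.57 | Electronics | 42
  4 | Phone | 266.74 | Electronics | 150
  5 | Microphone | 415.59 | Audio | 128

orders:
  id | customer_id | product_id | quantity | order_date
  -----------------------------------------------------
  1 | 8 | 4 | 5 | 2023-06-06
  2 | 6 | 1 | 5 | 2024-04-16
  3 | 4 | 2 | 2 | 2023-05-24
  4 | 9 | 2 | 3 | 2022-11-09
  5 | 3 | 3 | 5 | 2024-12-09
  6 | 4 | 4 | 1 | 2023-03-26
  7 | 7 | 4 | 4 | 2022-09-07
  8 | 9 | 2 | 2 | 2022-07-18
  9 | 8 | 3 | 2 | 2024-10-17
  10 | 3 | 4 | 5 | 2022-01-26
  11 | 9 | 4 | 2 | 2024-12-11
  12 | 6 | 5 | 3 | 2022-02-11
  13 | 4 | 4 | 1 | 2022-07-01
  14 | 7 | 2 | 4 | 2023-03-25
SELECT name, signup_year FROM customers ORDER BY signup_year DESC LIMIT 4

Execution result:
name | signup_year
Mia Jones | 2024
Henry Williams | 2023
Noah Martinez | 2023
Olivia Smith | 2023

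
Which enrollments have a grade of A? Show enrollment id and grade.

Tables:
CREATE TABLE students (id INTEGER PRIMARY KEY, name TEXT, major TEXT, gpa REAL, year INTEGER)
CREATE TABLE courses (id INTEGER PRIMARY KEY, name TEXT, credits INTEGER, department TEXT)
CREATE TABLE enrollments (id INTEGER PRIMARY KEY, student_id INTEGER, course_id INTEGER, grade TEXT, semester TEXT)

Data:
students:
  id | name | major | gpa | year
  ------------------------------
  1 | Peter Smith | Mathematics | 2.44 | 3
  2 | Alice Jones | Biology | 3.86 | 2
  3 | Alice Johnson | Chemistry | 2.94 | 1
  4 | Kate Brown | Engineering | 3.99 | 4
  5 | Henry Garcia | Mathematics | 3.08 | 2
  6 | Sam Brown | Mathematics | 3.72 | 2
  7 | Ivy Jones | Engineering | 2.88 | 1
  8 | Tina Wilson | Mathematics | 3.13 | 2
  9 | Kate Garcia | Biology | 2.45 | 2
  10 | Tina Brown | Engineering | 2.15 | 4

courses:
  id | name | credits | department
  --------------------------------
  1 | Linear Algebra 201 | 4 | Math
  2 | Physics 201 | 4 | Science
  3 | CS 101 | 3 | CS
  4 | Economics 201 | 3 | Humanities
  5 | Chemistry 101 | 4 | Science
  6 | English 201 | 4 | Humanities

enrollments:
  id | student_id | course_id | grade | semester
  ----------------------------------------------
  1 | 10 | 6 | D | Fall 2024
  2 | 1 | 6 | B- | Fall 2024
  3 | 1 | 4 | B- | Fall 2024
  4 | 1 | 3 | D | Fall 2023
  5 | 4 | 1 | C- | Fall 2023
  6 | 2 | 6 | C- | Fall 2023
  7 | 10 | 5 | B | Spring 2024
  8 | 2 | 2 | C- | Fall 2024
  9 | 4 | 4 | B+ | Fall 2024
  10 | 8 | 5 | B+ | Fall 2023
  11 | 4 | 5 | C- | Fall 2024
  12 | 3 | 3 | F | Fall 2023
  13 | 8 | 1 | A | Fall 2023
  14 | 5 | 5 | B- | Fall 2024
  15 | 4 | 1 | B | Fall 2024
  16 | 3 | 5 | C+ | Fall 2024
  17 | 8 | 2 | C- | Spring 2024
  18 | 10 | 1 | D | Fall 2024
SELECT id, grade FROM enrollments WHERE grade = 'A'

Execution result:
id | grade
13 | A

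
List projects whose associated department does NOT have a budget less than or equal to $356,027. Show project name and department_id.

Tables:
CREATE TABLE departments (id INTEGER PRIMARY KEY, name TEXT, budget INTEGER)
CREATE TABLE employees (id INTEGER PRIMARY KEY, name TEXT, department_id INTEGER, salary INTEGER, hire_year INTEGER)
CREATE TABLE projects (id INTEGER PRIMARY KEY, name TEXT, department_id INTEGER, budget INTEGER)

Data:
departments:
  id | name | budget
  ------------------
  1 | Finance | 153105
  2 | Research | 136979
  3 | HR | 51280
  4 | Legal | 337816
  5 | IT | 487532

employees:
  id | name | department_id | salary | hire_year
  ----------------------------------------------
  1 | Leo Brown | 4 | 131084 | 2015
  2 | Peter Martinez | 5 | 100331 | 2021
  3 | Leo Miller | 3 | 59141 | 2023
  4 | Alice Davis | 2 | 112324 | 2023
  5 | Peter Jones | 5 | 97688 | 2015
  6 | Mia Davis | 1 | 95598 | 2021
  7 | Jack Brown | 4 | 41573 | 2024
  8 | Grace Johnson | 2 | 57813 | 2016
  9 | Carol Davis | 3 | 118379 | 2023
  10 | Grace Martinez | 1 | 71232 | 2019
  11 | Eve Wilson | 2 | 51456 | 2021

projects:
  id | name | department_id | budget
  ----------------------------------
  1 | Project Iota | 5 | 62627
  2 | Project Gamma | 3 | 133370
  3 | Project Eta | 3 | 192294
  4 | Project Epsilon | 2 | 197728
SELECT name, department_id FROM projects WHERE department_id NOT IN (SELECT id FROM departments WHERE budget <= 356027)

Execution result:
name | department_id
Project Iota | 5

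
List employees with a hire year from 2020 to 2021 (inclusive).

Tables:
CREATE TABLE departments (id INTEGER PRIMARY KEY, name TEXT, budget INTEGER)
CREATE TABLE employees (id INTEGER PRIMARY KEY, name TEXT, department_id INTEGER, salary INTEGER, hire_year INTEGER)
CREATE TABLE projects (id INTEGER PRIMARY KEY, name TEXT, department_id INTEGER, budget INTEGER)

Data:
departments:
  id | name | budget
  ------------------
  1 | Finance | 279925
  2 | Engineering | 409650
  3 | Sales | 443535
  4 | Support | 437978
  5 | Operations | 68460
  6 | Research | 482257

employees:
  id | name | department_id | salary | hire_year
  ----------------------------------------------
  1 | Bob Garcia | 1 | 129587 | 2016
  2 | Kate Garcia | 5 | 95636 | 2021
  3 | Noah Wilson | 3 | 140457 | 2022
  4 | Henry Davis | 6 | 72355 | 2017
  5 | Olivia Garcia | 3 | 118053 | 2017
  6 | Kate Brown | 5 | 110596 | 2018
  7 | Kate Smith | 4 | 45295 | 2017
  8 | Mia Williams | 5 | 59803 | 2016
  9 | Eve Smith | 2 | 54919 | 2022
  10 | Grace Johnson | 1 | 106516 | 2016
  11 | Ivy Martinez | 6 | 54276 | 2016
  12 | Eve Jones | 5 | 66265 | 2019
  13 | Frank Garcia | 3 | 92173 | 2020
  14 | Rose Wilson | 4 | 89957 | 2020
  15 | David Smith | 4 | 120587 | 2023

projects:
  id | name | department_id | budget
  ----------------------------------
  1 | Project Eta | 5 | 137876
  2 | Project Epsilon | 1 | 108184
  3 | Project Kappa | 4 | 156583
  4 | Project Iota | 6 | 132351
SELECT name, hire_year FROM employees WHERE hire_year BETWEEN 2020 AND 2021

Execution result:
name | hire_year
Kate Garcia | 2021
Frank Garcia | 2020
Rose Wilson | 2020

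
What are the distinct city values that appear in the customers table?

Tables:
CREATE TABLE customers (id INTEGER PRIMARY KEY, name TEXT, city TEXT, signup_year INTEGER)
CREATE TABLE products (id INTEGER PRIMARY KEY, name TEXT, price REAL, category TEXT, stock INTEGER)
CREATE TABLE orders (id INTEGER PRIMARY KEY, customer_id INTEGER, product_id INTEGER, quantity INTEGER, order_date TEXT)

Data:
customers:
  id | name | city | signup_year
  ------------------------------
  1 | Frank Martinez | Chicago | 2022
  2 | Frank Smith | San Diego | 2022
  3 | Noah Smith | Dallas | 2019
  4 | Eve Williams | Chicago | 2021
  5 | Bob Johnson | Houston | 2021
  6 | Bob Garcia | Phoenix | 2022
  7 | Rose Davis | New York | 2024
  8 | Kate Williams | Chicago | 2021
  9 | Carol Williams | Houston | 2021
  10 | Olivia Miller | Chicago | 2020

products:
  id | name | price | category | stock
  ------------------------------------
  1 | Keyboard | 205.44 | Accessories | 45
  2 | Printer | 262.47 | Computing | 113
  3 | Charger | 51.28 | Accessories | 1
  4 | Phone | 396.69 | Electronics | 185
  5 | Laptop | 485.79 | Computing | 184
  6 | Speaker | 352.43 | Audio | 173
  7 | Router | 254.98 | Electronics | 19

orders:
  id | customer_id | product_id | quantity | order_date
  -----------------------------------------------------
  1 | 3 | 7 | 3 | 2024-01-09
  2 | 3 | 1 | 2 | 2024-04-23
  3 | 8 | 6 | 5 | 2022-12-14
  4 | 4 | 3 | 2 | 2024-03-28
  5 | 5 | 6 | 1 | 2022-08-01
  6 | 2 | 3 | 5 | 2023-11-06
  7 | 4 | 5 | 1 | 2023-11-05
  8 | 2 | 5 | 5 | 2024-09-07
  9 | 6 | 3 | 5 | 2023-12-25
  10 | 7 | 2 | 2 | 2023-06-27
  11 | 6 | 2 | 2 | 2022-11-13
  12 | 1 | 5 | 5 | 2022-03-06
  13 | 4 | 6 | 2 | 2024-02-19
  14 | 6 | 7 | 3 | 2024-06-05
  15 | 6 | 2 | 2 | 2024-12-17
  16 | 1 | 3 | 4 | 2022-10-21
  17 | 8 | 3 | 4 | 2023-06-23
SELECT DISTINCT city FROM customers

Execution result:
city
Chicago
San Diego
Dallas
Houston
Phoenix
New York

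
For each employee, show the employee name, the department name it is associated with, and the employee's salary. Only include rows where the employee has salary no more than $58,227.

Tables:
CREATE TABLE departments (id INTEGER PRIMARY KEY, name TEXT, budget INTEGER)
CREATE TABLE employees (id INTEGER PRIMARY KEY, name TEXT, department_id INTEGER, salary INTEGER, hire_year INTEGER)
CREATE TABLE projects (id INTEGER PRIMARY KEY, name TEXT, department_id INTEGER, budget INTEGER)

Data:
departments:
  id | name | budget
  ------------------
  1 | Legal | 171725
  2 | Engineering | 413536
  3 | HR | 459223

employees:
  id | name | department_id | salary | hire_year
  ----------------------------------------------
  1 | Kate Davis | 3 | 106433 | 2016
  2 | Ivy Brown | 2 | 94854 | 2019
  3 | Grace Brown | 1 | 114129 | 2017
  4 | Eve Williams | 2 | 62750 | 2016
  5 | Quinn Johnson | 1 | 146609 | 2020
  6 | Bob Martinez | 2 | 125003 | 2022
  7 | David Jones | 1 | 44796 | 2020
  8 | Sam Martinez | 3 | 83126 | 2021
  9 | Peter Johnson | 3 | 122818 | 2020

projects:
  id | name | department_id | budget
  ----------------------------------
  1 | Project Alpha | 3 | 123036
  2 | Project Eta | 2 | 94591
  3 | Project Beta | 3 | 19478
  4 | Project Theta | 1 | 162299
SELECT c.name, p.name AS department, c.salary FROM employees c JOIN departments p ON c.department_id = p.id WHERE c.salary <= 58227

Execution result:
name | department | salary
David Jones | Legal | 44796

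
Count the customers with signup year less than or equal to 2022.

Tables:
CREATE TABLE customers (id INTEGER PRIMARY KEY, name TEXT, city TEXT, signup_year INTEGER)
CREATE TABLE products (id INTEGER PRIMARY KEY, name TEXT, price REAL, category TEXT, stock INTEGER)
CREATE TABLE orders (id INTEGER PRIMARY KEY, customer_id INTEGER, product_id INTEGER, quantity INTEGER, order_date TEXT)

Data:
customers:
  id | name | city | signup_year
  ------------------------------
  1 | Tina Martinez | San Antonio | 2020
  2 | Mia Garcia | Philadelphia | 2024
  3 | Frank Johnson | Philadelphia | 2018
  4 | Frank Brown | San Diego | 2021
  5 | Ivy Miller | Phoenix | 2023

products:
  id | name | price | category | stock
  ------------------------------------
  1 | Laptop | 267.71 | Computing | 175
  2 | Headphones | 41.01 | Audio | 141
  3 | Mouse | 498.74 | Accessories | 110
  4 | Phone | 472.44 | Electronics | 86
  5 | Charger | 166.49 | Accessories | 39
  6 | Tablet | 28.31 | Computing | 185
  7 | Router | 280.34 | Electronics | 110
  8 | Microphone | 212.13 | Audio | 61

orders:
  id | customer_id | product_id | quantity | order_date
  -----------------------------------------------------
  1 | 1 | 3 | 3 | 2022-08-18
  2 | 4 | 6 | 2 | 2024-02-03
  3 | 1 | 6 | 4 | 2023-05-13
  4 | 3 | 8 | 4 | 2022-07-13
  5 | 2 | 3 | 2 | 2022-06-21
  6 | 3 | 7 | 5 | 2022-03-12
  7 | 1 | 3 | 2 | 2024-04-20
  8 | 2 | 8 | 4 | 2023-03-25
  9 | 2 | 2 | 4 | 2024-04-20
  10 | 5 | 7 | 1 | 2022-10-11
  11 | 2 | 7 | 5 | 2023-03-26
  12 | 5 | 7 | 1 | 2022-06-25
SELECT COUNT(*) FROM customers WHERE signup_year <= 2022

Execution result:
3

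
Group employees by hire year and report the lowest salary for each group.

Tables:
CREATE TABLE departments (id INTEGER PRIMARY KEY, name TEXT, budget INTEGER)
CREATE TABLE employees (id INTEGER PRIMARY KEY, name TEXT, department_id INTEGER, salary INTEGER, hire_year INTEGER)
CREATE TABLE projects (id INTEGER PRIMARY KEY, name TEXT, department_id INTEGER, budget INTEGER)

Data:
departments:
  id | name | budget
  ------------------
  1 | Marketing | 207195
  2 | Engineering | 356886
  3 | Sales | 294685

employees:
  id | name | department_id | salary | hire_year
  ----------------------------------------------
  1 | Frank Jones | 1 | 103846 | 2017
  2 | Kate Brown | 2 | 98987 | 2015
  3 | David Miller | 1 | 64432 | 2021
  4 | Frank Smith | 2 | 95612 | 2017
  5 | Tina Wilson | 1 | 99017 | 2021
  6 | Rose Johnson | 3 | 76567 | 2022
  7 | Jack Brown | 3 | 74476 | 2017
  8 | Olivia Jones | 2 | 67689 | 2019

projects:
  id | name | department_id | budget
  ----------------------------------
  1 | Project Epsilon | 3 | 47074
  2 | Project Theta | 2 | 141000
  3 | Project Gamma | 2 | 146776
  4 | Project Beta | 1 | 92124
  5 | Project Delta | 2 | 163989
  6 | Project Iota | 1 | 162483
SELECT hire_year, MIN(salary) AS min_salary FROM employees GROUP BY hire_year

Execution result:
hire_year | min_salary
2015 | 98987
2017 | 74476
2019 | 67689
2021 | 64432
2022 | 76567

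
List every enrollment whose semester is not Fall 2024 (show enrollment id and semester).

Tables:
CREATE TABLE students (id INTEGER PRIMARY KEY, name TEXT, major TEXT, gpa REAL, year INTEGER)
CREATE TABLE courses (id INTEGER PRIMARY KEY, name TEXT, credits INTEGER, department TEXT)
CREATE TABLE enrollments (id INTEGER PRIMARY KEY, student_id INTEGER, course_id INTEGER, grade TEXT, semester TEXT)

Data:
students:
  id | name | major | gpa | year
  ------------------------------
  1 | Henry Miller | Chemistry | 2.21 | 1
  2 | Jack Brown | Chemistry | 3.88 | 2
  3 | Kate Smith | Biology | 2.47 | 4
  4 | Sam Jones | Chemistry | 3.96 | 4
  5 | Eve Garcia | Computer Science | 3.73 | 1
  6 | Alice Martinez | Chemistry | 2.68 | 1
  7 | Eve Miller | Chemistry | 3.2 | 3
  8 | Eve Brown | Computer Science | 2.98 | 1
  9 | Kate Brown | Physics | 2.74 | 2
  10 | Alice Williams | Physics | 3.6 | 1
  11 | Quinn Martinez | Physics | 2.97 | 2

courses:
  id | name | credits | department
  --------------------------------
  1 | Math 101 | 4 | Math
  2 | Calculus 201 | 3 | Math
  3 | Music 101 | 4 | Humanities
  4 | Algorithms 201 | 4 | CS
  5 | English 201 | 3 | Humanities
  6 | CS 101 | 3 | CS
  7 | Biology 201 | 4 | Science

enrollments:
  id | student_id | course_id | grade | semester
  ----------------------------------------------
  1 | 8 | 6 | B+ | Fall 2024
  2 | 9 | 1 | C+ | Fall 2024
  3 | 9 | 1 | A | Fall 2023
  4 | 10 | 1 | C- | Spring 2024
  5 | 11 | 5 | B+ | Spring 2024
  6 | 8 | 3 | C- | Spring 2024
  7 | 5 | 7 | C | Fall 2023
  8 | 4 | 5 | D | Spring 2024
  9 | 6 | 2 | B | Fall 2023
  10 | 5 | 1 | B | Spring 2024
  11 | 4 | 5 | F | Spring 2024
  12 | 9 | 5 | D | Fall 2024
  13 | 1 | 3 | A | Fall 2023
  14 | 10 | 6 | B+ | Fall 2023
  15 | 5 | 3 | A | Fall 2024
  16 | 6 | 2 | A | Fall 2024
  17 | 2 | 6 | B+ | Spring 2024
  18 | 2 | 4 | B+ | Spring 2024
SELECT id, semester FROM enrollments WHERE semester <> 'Fall 2024'

Execution result:
id | semester
3 | Fall 2023
4 | Spring 2024
5 | Spring 2024
6 | Spring 2024
7 | Fall 2023
8 | Spring 2024
9 | Fall 2023
10 | Spring 2024
11 | Spring 2024
13 | Fall 2023
14 | Fall 2023
17 | Spring 2024
18 | Spring 2024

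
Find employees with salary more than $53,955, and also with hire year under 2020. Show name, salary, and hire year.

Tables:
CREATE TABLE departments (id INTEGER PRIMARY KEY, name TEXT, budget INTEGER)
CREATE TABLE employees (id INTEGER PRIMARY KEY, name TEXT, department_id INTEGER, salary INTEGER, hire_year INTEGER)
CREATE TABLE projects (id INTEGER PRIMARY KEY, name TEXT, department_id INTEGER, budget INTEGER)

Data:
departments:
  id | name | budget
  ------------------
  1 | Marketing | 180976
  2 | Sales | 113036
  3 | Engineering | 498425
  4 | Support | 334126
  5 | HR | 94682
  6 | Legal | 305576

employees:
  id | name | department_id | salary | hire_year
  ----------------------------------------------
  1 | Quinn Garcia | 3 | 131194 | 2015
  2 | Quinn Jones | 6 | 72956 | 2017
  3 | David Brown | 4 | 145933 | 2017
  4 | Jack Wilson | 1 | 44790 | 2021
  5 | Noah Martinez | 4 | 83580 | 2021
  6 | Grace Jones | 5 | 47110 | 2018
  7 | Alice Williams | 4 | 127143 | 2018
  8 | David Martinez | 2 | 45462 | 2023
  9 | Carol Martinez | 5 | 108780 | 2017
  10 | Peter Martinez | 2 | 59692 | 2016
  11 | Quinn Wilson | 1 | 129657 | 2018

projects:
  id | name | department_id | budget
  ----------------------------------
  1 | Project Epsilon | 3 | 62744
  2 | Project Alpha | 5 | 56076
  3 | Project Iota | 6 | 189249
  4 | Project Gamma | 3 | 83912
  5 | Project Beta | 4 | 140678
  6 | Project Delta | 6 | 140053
SELECT name, salary, hire_year FROM employees WHERE salary > 53955 AND hire_year < 2020

Execution result:
name | salary | hire_year
Quinn Garcia | 131194 | 2015
Quinn Jones | 72956 | 2017
David Brown | 145933 | 2017
Alice Williams | 127143 | 2018
Carol Martinez | 108780 | 2017
Peter Martinez | 59692 | 2016
Quinn Wilson | 129657 | 2018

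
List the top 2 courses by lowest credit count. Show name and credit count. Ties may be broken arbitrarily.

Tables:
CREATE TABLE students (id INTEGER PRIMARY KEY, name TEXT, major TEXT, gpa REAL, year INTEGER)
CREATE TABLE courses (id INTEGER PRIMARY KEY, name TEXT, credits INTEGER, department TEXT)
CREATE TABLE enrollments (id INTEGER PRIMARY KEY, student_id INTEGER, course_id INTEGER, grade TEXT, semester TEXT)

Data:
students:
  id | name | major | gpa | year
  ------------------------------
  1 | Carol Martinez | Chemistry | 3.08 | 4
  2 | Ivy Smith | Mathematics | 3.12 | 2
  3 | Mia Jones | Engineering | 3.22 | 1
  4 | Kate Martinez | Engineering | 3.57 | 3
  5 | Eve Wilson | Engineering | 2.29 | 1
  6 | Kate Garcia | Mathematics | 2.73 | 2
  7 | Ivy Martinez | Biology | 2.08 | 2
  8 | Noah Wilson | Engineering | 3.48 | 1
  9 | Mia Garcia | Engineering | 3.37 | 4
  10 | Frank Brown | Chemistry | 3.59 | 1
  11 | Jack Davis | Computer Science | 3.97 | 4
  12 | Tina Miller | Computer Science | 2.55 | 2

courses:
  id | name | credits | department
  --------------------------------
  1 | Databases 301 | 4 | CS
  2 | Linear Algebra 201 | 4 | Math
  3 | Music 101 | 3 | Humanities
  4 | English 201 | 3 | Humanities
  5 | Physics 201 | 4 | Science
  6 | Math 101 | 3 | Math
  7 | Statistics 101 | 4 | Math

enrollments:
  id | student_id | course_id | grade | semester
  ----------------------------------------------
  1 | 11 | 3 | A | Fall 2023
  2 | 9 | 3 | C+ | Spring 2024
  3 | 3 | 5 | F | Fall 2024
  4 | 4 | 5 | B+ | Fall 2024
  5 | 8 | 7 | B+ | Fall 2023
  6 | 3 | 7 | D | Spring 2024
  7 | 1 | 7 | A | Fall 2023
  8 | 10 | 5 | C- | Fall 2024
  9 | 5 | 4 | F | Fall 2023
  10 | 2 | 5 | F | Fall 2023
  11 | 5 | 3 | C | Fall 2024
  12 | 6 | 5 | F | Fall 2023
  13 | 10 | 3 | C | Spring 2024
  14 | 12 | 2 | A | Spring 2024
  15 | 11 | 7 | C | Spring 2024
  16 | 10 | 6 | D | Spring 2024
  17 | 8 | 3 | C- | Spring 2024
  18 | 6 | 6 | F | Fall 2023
SELECT name, credits FROM courses ORDER BY credits ASC LIMIT 2

Execution result:
name | credits
Music 101 | 3
English 201 | 3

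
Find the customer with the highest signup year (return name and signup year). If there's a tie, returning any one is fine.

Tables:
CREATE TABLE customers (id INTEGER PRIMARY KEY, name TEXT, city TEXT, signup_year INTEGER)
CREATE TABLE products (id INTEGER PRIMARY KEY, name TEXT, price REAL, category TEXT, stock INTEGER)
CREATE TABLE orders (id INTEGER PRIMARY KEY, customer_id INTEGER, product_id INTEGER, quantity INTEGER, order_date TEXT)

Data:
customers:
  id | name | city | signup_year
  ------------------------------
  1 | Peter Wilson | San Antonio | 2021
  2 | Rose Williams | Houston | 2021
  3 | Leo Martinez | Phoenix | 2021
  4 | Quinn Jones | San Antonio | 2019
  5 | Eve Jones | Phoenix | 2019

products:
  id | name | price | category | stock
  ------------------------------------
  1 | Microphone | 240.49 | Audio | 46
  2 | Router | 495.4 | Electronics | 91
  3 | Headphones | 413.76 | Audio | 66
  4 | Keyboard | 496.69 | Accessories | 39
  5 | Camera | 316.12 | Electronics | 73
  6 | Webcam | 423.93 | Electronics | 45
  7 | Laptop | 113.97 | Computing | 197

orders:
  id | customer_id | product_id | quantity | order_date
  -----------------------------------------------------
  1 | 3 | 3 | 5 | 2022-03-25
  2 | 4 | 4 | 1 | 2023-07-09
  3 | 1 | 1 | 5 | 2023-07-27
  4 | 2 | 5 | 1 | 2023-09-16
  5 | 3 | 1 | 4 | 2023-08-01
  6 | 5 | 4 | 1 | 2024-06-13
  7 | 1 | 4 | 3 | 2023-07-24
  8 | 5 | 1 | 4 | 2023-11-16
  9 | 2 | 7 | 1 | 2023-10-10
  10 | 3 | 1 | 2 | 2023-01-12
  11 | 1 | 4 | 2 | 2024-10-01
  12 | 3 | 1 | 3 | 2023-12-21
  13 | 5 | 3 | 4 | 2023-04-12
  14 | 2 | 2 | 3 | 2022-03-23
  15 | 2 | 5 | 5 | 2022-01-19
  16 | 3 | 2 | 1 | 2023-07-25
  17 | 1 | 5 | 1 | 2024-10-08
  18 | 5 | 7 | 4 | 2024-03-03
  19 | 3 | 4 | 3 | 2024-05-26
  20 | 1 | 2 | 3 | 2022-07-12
SELECT name, signup_year FROM customers ORDER BY signup_year DESC LIMIT 1

Execution result:
name | signup_year
Peter Wilson | 2021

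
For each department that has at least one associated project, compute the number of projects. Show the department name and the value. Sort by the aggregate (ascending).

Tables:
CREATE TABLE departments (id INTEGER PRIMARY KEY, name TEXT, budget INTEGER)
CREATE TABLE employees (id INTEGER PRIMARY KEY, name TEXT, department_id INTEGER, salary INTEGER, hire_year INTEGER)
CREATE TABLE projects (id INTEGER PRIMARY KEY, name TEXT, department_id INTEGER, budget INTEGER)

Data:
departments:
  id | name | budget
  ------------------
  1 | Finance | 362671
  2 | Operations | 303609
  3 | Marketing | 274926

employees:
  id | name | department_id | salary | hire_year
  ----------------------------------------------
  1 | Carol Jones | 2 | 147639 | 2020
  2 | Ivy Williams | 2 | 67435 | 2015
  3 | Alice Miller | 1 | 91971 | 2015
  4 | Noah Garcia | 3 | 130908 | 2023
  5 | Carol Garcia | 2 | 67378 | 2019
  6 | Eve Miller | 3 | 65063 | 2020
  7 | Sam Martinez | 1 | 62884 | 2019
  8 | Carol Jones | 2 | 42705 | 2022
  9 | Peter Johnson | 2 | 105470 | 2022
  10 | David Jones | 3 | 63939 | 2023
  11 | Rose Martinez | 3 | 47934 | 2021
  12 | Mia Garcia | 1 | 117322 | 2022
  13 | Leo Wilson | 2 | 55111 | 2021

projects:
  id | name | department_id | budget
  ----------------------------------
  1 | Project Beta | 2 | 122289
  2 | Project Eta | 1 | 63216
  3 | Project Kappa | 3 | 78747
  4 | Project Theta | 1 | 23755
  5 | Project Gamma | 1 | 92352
SELECT p.name, COUNT(*) AS n FROM projects c JOIN departments p ON c.department_id = p.id GROUP BY p.id, p.name ORDER BY n ASC

Execution result:
name | n
Operations | 1
Marketing | 1
Finance | 3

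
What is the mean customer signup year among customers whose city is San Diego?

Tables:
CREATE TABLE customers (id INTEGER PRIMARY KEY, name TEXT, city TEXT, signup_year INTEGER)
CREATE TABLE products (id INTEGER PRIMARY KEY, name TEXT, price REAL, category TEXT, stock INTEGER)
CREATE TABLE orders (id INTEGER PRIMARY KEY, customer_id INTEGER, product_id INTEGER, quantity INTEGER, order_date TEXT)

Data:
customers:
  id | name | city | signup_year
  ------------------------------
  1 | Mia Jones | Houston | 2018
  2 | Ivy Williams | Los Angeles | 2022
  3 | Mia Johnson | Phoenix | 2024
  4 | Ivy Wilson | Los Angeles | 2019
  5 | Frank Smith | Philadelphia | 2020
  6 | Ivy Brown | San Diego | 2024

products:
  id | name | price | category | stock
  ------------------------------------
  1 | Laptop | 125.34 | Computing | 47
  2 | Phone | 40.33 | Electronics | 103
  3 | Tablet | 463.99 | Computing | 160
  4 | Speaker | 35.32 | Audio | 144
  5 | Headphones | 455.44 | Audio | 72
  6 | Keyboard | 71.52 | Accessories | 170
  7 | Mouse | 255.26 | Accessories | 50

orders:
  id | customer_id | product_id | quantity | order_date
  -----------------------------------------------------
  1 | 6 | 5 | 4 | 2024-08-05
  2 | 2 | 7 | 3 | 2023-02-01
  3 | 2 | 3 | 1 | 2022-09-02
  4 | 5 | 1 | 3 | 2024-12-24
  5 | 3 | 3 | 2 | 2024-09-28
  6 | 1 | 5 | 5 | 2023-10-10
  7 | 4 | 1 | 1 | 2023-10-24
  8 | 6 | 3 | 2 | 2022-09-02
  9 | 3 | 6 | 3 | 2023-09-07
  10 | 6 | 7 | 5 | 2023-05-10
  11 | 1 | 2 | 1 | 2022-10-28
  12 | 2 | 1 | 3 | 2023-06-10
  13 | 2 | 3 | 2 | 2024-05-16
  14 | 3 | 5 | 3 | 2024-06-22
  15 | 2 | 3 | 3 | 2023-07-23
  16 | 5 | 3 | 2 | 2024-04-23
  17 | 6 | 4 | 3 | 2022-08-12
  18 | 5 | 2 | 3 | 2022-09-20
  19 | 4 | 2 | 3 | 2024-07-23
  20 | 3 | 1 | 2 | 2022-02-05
SELECT AVG(signup_year) FROM customers WHERE city = 'San Diego'

Execution result:
2024.00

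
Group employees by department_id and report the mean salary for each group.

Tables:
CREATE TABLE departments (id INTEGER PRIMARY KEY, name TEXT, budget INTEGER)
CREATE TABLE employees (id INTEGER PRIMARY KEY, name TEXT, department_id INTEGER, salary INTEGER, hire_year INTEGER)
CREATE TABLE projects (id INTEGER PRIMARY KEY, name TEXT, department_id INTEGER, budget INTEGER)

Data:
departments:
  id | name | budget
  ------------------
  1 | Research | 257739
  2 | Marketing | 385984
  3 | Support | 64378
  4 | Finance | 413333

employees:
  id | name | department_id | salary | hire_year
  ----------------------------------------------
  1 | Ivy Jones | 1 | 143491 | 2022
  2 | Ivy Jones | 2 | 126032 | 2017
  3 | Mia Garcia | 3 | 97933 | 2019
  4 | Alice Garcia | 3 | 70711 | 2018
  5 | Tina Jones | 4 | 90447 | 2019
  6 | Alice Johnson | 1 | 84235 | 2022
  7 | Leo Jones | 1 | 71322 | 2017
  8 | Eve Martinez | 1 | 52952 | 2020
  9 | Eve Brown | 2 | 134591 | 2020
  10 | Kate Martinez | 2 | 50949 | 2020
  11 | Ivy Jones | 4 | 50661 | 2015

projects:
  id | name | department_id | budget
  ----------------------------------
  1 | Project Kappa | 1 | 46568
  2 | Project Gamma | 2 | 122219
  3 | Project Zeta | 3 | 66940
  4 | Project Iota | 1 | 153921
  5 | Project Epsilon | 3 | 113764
SELECT department_id, AVG(salary) AS avg_salary FROM employees GROUP BY department_id

Execution result:
department_id | avg_salary
1 | 88000.00
2 | 103857.33
3 | 84322.00
4 | 70554.00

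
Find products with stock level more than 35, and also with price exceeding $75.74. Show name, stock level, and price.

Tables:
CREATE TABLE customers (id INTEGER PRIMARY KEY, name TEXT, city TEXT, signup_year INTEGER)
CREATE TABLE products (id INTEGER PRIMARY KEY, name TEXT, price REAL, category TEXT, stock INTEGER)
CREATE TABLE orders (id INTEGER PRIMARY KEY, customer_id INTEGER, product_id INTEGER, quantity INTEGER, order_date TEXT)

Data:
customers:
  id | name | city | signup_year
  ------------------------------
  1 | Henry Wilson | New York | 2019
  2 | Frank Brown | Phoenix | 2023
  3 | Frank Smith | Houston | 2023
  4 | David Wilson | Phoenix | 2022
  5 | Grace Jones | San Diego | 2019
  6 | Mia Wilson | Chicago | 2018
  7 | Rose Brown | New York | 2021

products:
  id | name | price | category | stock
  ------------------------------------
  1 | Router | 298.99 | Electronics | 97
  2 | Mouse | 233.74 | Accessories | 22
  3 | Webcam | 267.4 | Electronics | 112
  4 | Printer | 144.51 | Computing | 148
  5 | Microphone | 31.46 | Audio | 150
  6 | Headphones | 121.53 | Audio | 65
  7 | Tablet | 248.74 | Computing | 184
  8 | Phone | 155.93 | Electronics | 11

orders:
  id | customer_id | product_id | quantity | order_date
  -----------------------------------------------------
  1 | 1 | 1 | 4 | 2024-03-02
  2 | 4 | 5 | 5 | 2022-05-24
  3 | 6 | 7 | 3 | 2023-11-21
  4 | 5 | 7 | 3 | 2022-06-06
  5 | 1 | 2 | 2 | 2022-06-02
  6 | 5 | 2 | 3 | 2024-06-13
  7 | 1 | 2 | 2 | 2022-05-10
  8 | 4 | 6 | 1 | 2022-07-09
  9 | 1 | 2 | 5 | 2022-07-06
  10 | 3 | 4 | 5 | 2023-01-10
SELECT name, stock, price FROM products WHERE stock > 35 AND price > 75.74

Execution result:
name | stock | price
Router | 97 | 298.99
Webcam | 112 | 267.40
Printer | 148 | 144.51
Headphones | 65 | 121.53
Tablet | 184 | 248.74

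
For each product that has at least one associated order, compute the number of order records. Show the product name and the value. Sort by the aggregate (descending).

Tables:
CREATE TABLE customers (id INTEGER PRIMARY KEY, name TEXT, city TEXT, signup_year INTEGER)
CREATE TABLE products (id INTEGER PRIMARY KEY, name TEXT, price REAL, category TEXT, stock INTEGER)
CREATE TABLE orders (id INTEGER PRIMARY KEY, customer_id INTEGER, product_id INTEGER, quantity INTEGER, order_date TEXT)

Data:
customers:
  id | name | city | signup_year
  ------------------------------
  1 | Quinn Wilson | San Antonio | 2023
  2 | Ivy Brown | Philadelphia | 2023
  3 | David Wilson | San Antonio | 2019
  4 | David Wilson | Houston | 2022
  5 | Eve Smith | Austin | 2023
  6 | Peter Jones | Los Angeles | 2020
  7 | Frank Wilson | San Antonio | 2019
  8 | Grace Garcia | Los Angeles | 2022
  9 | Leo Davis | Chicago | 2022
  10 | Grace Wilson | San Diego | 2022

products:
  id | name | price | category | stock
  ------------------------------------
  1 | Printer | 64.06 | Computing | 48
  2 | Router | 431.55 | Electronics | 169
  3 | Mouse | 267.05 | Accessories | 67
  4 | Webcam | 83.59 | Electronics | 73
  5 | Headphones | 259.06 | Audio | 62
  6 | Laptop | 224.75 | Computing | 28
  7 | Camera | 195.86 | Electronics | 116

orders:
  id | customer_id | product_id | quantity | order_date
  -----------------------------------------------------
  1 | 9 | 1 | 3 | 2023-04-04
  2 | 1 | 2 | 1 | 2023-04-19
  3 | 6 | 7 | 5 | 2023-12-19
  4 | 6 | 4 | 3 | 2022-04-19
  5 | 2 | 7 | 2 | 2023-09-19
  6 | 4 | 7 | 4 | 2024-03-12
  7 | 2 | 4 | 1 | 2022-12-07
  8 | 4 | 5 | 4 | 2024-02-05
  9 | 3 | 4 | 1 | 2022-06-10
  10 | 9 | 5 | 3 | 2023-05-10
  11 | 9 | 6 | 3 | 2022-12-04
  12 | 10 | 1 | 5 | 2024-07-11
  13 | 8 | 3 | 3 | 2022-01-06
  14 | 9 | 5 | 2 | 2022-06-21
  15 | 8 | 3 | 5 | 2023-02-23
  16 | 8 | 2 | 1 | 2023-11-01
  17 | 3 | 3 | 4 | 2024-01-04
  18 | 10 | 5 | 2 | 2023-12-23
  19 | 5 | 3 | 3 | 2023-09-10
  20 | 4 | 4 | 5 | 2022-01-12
SELECT p.name, COUNT(*) AS n FROM orders c JOIN products p ON c.product_id = p.id GROUP BY p.id, p.name ORDER BY n DESC

Execution result:
name | n
Mouse | 4
Webcam | 4
Headphones | 4
Camera | 3
Printer | 2
Router | 2
Laptop | 1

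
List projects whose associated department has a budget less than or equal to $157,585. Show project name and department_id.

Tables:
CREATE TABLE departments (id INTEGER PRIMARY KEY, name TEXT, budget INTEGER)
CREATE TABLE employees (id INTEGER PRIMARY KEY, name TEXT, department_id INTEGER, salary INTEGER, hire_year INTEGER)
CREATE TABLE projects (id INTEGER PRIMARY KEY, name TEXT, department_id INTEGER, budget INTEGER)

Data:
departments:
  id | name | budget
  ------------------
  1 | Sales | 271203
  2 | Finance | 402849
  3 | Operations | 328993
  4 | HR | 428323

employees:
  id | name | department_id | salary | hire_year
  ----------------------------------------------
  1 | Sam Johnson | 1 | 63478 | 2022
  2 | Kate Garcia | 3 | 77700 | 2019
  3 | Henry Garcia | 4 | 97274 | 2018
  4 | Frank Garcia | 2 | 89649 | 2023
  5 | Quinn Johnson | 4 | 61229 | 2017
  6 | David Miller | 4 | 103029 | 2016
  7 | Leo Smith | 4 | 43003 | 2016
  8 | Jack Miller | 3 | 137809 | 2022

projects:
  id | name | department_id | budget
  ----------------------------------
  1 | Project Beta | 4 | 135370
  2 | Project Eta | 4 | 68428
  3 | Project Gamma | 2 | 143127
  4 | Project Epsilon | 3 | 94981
SELECT name, department_id FROM projects WHERE department_id IN (SELECT id FROM departments WHERE budget <= 157585)

Execution result:
(no rows)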